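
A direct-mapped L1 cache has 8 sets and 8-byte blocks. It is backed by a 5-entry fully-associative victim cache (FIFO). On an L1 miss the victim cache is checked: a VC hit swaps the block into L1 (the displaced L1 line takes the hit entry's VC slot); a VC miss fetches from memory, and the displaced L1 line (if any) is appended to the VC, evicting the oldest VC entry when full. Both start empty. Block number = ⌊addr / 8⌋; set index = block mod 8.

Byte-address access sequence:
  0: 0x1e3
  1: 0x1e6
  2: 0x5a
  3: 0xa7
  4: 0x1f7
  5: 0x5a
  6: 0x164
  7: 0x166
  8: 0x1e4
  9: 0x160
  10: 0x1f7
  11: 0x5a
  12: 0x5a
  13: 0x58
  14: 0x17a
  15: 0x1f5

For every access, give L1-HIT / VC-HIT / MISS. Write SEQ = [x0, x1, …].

SEQ = [MISS, L1-HIT, MISS, MISS, MISS, L1-HIT, MISS, L1-HIT, VC-HIT, VC-HIT, L1-HIT, L1-HIT, L1-HIT, L1-HIT, MISS, L1-HIT]

  [0] addr=0x1e3 blk=60 s=4: MISS | VC []
  [1] addr=0x1e6 blk=60 s=4: L1-HIT | VC []
  [2] addr=0x5a blk=11 s=3: MISS | VC []
  [3] addr=0xa7 blk=20 s=4: MISS | VC [60]
  [4] addr=0x1f7 blk=62 s=6: MISS | VC [60]
  [5] addr=0x5a blk=11 s=3: L1-HIT | VC [60]
  [6] addr=0x164 blk=44 s=4: MISS | VC [60, 20]
  [7] addr=0x166 blk=44 s=4: L1-HIT | VC [60, 20]
  [8] addr=0x1e4 blk=60 s=4: VC-HIT | VC [44, 20]
  [9] addr=0x160 blk=44 s=4: VC-HIT | VC [60, 20]
  [10] addr=0x1f7 blk=62 s=6: L1-HIT | VC [60, 20]
  [11] addr=0x5a blk=11 s=3: L1-HIT | VC [60, 20]
  [12] addr=0x5a blk=11 s=3: L1-HIT | VC [60, 20]
  [13] addr=0x58 blk=11 s=3: L1-HIT | VC [60, 20]
  [14] addr=0x17a blk=47 s=7: MISS | VC [60, 20]
  [15] addr=0x1f5 blk=62 s=6: L1-HIT | VC [60, 20]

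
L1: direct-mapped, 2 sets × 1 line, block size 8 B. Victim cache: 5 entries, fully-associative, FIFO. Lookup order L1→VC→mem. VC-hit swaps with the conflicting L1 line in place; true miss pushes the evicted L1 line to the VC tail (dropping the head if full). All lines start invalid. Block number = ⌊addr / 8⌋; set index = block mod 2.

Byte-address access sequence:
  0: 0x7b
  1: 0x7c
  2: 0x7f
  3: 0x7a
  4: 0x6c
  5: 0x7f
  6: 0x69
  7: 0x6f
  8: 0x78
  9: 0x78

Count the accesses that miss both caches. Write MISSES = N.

0: 0x7b (blk 15, set 1) → MISS  vc=[]
1: 0x7c (blk 15, set 1) → L1-HIT  vc=[]
2: 0x7f (blk 15, set 1) → L1-HIT  vc=[]
3: 0x7a (blk 15, set 1) → L1-HIT  vc=[]
4: 0x6c (blk 13, set 1) → MISS  vc=[15]
5: 0x7f (blk 15, set 1) → VC-HIT  vc=[13]
6: 0x69 (blk 13, set 1) → VC-HIT  vc=[15]
7: 0x6f (blk 13, set 1) → L1-HIT  vc=[15]
8: 0x78 (blk 15, set 1) → VC-HIT  vc=[13]
9: 0x78 (blk 15, set 1) → L1-HIT  vc=[13]

MISSES = 2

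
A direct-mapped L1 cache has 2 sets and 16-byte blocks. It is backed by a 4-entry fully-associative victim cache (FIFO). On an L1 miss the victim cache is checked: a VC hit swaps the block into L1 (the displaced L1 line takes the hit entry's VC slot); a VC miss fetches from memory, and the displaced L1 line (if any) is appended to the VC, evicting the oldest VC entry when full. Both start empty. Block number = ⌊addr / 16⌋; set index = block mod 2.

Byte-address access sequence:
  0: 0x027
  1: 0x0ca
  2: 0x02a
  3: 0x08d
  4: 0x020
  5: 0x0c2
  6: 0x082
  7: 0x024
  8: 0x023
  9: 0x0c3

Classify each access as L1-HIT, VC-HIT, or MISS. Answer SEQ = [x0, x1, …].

#0 0x27→b2/s0 MISS; vc=[]
#1 0xca→b12/s0 MISS; vc=[2]
#2 0x2a→b2/s0 VC-HIT; vc=[12]
#3 0x8d→b8/s0 MISS; vc=[12,2]
#4 0x20→b2/s0 VC-HIT; vc=[12,8]
#5 0xc2→b12/s0 VC-HIT; vc=[2,8]
#6 0x82→b8/s0 VC-HIT; vc=[2,12]
#7 0x24→b2/s0 VC-HIT; vc=[8,12]
#8 0x23→b2/s0 L1-HIT; vc=[8,12]
#9 0xc3→b12/s0 VC-HIT; vc=[8,2]

SEQ = [MISS, MISS, VC-HIT, MISS, VC-HIT, VC-HIT, VC-HIT, VC-HIT, L1-HIT, VC-HIT]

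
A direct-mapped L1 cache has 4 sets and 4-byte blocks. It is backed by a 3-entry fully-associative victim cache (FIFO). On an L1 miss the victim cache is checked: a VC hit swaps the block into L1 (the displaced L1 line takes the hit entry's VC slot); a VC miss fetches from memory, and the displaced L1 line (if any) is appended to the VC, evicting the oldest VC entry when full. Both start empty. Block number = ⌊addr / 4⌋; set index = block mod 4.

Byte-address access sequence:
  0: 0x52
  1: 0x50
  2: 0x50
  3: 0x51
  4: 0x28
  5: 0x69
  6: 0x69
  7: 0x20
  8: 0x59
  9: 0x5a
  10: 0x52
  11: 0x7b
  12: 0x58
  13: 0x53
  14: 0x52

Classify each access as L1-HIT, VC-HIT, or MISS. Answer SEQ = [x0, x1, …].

#0 0x52→b20/s0 MISS; vc=[]
#1 0x50→b20/s0 L1-HIT; vc=[]
#2 0x50→b20/s0 L1-HIT; vc=[]
#3 0x51→b20/s0 L1-HIT; vc=[]
#4 0x28→b10/s2 MISS; vc=[]
#5 0x69→b26/s2 MISS; vc=[10]
#6 0x69→b26/s2 L1-HIT; vc=[10]
#7 0x20→b8/s0 MISS; vc=[10,20]
#8 0x59→b22/s2 MISS; vc=[10,20,26]
#9 0x5a→b22/s2 L1-HIT; vc=[10,20,26]
#10 0x52→b20/s0 VC-HIT; vc=[10,8,26]
#11 0x7b→b30/s2 MISS; vc=[8,26,22]
#12 0x58→b22/s2 VC-HIT; vc=[8,26,30]
#13 0x53→b20/s0 L1-HIT; vc=[8,26,30]
#14 0x52→b20/s0 L1-HIT; vc=[8,26,30]

SEQ = [MISS, L1-HIT, L1-HIT, L1-HIT, MISS, MISS, L1-HIT, MISS, MISS, L1-HIT, VC-HIT, MISS, VC-HIT, L1-HIT, L1-HIT]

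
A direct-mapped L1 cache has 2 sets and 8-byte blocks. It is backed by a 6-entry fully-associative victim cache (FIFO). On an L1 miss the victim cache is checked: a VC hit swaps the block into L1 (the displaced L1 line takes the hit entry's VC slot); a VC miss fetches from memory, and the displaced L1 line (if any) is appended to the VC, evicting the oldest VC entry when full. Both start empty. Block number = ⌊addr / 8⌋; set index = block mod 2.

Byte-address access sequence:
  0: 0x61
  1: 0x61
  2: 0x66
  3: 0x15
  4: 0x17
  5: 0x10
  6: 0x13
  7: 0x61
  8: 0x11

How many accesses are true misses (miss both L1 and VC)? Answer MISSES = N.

#0 0x61→b12/s0 MISS; vc=[]
#1 0x61→b12/s0 L1-HIT; vc=[]
#2 0x66→b12/s0 L1-HIT; vc=[]
#3 0x15→b2/s0 MISS; vc=[12]
#4 0x17→b2/s0 L1-HIT; vc=[12]
#5 0x10→b2/s0 L1-HIT; vc=[12]
#6 0x13→b2/s0 L1-HIT; vc=[12]
#7 0x61→b12/s0 VC-HIT; vc=[2]
#8 0x11→b2/s0 VC-HIT; vc=[12]

MISSES = 2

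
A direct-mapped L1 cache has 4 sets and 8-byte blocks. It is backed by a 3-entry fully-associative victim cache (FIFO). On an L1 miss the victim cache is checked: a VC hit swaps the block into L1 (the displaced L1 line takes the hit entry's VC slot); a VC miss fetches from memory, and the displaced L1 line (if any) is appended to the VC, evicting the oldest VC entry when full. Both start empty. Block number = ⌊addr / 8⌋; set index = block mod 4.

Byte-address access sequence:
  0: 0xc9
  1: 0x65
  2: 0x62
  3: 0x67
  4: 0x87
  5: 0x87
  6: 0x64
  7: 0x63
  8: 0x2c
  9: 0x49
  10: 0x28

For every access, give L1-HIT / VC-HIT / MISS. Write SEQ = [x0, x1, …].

#0 0xc9→b25/s1 MISS; vc=[]
#1 0x65→b12/s0 MISS; vc=[]
#2 0x62→b12/s0 L1-HIT; vc=[]
#3 0x67→b12/s0 L1-HIT; vc=[]
#4 0x87→b16/s0 MISS; vc=[12]
#5 0x87→b16/s0 L1-HIT; vc=[12]
#6 0x64→b12/s0 VC-HIT; vc=[16]
#7 0x63→b12/s0 L1-HIT; vc=[16]
#8 0x2c→b5/s1 MISS; vc=[16,25]
#9 0x49→b9/s1 MISS; vc=[16,25,5]
#10 0x28→b5/s1 VC-HIT; vc=[16,25,9]

SEQ = [MISS, MISS, L1-HIT, L1-HIT, MISS, L1-HIT, VC-HIT, L1-HIT, MISS, MISS, VC-HIT]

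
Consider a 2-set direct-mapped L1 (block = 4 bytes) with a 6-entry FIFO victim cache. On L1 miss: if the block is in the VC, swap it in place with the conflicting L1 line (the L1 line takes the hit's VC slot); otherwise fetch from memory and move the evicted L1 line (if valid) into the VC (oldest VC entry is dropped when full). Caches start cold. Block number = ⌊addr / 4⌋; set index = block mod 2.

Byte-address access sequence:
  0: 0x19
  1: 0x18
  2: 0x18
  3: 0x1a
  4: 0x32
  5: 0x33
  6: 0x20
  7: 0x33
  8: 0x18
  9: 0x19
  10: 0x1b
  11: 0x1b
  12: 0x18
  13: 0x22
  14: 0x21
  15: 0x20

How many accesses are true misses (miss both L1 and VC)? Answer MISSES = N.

MISSES = 3

0: 0x19 (blk 6, set 0) → MISS  vc=[]
1: 0x18 (blk 6, set 0) → L1-HIT  vc=[]
2: 0x18 (blk 6, set 0) → L1-HIT  vc=[]
3: 0x1a (blk 6, set 0) → L1-HIT  vc=[]
4: 0x32 (blk 12, set 0) → MISS  vc=[6]
5: 0x33 (blk 12, set 0) → L1-HIT  vc=[6]
6: 0x20 (blk 8, set 0) → MISS  vc=[6, 12]
7: 0x33 (blk 12, set 0) → VC-HIT  vc=[6, 8]
8: 0x18 (blk 6, set 0) → VC-HIT  vc=[12, 8]
9: 0x19 (blk 6, set 0) → L1-HIT  vc=[12, 8]
10: 0x1b (blk 6, set 0) → L1-HIT  vc=[12, 8]
11: 0x1b (blk 6, set 0) → L1-HIT  vc=[12, 8]
12: 0x18 (blk 6, set 0) → L1-HIT  vc=[12, 8]
13: 0x22 (blk 8, set 0) → VC-HIT  vc=[12, 6]
14: 0x21 (blk 8, set 0) → L1-HIT  vc=[12, 6]
15: 0x20 (blk 8, set 0) → L1-HIT  vc=[12, 6]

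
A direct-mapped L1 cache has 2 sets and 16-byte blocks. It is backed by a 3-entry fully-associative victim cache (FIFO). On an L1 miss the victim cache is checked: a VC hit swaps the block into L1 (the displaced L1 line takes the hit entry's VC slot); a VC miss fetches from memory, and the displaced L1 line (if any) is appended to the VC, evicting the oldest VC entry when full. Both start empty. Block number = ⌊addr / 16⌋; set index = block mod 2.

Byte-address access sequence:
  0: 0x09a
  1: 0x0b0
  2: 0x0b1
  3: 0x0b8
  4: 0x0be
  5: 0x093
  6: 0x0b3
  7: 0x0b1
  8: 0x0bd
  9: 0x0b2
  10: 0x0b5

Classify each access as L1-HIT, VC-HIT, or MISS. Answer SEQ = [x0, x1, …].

  [0] addr=0x9a blk=9 s=1: MISS | VC []
  [1] addr=0xb0 blk=11 s=1: MISS | VC [9]
  [2] addr=0xb1 blk=11 s=1: L1-HIT | VC [9]
  [3] addr=0xb8 blk=11 s=1: L1-HIT | VC [9]
  [4] addr=0xbe blk=11 s=1: L1-HIT | VC [9]
  [5] addr=0x93 blk=9 s=1: VC-HIT | VC [11]
  [6] addr=0xb3 blk=11 s=1: VC-HIT | VC [9]
  [7] addr=0xb1 blk=11 s=1: L1-HIT | VC [9]
  [8] addr=0xbd blk=11 s=1: L1-HIT | VC [9]
  [9] addr=0xb2 blk=11 s=1: L1-HIT | VC [9]
  [10] addr=0xb5 blk=11 s=1: L1-HIT | VC [9]

SEQ = [MISS, MISS, L1-HIT, L1-HIT, L1-HIT, VC-HIT, VC-HIT, L1-HIT, L1-HIT, L1-HIT, L1-HIT]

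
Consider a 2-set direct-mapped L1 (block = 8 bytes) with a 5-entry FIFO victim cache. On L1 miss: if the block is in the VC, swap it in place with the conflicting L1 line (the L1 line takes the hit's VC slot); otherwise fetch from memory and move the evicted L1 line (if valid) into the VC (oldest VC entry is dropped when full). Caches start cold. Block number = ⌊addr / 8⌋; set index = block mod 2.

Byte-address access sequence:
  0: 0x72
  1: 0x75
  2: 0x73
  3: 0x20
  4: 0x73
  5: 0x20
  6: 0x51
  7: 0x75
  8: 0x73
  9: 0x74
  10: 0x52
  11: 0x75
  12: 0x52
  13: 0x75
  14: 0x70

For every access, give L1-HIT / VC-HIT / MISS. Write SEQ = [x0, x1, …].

SEQ = [MISS, L1-HIT, L1-HIT, MISS, VC-HIT, VC-HIT, MISS, VC-HIT, L1-HIT, L1-HIT, VC-HIT, VC-HIT, VC-HIT, VC-HIT, L1-HIT]

#0 0x72→b14/s0 MISS; vc=[]
#1 0x75→b14/s0 L1-HIT; vc=[]
#2 0x73→b14/s0 L1-HIT; vc=[]
#3 0x20→b4/s0 MISS; vc=[14]
#4 0x73→b14/s0 VC-HIT; vc=[4]
#5 0x20→b4/s0 VC-HIT; vc=[14]
#6 0x51→b10/s0 MISS; vc=[14,4]
#7 0x75→b14/s0 VC-HIT; vc=[10,4]
#8 0x73→b14/s0 L1-HIT; vc=[10,4]
#9 0x74→b14/s0 L1-HIT; vc=[10,4]
#10 0x52→b10/s0 VC-HIT; vc=[14,4]
#11 0x75→b14/s0 VC-HIT; vc=[10,4]
#12 0x52→b10/s0 VC-HIT; vc=[14,4]
#13 0x75→b14/s0 VC-HIT; vc=[10,4]
#14 0x70→b14/s0 L1-HIT; vc=[10,4]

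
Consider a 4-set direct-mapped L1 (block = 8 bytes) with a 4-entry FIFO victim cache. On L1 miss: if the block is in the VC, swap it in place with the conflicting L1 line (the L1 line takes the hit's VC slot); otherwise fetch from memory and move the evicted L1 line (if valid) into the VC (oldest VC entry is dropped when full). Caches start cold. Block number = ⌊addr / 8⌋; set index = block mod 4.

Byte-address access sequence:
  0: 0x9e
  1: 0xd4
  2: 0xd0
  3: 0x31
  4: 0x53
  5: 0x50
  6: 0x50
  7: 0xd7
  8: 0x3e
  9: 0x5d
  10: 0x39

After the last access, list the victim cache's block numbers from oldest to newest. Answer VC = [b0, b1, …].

#0 0x9e→b19/s3 MISS; vc=[]
#1 0xd4→b26/s2 MISS; vc=[]
#2 0xd0→b26/s2 L1-HIT; vc=[]
#3 0x31→b6/s2 MISS; vc=[26]
#4 0x53→b10/s2 MISS; vc=[26,6]
#5 0x50→b10/s2 L1-HIT; vc=[26,6]
#6 0x50→b10/s2 L1-HIT; vc=[26,6]
#7 0xd7→b26/s2 VC-HIT; vc=[10,6]
#8 0x3e→b7/s3 MISS; vc=[10,6,19]
#9 0x5d→b11/s3 MISS; vc=[10,6,19,7]
#10 0x39→b7/s3 VC-HIT; vc=[10,6,19,11]

VC = [10, 6, 19, 11]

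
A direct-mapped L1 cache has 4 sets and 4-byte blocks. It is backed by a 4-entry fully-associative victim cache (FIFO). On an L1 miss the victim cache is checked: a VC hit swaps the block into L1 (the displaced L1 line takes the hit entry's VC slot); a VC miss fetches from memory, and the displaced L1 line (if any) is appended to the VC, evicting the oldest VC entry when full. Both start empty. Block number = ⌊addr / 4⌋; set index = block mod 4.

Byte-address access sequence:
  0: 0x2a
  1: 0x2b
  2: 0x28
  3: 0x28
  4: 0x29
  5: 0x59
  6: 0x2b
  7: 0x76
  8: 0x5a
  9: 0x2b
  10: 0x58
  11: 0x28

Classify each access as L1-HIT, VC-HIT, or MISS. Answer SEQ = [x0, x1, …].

SEQ = [MISS, L1-HIT, L1-HIT, L1-HIT, L1-HIT, MISS, VC-HIT, MISS, VC-HIT, VC-HIT, VC-HIT, VC-HIT]

  [0] addr=0x2a blk=10 s=2: MISS | VC []
  [1] addr=0x2b blk=10 s=2: L1-HIT | VC []
  [2] addr=0x28 blk=10 s=2: L1-HIT | VC []
  [3] addr=0x28 blk=10 s=2: L1-HIT | VC []
  [4] addr=0x29 blk=10 s=2: L1-HIT | VC []
  [5] addr=0x59 blk=22 s=2: MISS | VC [10]
  [6] addr=0x2b blk=10 s=2: VC-HIT | VC [22]
  [7] addr=0x76 blk=29 s=1: MISS | VC [22]
  [8] addr=0x5a blk=22 s=2: VC-HIT | VC [10]
  [9] addr=0x2b blk=10 s=2: VC-HIT | VC [22]
  [10] addr=0x58 blk=22 s=2: VC-HIT | VC [10]
  [11] addr=0x28 blk=10 s=2: VC-HIT | VC [22]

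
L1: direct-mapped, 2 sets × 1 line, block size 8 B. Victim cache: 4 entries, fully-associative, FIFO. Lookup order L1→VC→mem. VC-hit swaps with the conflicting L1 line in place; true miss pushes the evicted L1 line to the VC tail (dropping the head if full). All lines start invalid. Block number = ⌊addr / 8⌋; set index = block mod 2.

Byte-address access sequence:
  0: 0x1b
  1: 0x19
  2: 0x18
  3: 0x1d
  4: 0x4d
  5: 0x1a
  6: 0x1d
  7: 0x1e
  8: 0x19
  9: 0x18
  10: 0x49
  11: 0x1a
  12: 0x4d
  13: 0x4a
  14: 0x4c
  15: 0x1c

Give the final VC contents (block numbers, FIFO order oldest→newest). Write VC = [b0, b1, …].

0: 0x1b (blk 3, set 1) → MISS  vc=[]
1: 0x19 (blk 3, set 1) → L1-HIT  vc=[]
2: 0x18 (blk 3, set 1) → L1-HIT  vc=[]
3: 0x1d (blk 3, set 1) → L1-HIT  vc=[]
4: 0x4d (blk 9, set 1) → MISS  vc=[3]
5: 0x1a (blk 3, set 1) → VC-HIT  vc=[9]
6: 0x1d (blk 3, set 1) → L1-HIT  vc=[9]
7: 0x1e (blk 3, set 1) → L1-HIT  vc=[9]
8: 0x19 (blk 3, set 1) → L1-HIT  vc=[9]
9: 0x18 (blk 3, set 1) → L1-HIT  vc=[9]
10: 0x49 (blk 9, set 1) → VC-HIT  vc=[3]
11: 0x1a (blk 3, set 1) → VC-HIT  vc=[9]
12: 0x4d (blk 9, set 1) → VC-HIT  vc=[3]
13: 0x4a (blk 9, set 1) → L1-HIT  vc=[3]
14: 0x4c (blk 9, set 1) → L1-HIT  vc=[3]
15: 0x1c (blk 3, set 1) → VC-HIT  vc=[9]

VC = [9]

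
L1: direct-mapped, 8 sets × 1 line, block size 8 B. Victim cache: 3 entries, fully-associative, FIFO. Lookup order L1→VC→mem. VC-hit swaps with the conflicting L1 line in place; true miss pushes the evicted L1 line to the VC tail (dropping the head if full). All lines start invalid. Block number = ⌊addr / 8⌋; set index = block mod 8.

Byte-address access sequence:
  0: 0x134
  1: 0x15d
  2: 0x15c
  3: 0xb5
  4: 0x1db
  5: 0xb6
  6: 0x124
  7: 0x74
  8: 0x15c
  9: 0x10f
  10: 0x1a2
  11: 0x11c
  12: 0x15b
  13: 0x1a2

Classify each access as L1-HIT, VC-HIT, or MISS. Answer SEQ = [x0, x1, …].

SEQ = [MISS, MISS, L1-HIT, MISS, MISS, L1-HIT, MISS, MISS, VC-HIT, MISS, MISS, MISS, VC-HIT, L1-HIT]

  [0] addr=0x134 blk=38 s=6: MISS | VC []
  [1] addr=0x15d blk=43 s=3: MISS | VC []
  [2] addr=0x15c blk=43 s=3: L1-HIT | VC []
  [3] addr=0xb5 blk=22 s=6: MISS | VC [38]
  [4] addr=0x1db blk=59 s=3: MISS | VC [38, 43]
  [5] addr=0xb6 blk=22 s=6: L1-HIT | VC [38, 43]
  [6] addr=0x124 blk=36 s=4: MISS | VC [38, 43]
  [7] addr=0x74 blk=14 s=6: MISS | VC [38, 43, 22]
  [8] addr=0x15c blk=43 s=3: VC-HIT | VC [38, 59, 22]
  [9] addr=0x10f blk=33 s=1: MISS | VC [38, 59, 22]
  [10] addr=0x1a2 blk=52 s=4: MISS | VC [59, 22, 36]
  [11] addr=0x11c blk=35 s=3: MISS | VC [22, 36, 43]
  [12] addr=0x15b blk=43 s=3: VC-HIT | VC [22, 36, 35]
  [13] addr=0x1a2 blk=52 s=4: L1-HIT | VC [22, 36, 35]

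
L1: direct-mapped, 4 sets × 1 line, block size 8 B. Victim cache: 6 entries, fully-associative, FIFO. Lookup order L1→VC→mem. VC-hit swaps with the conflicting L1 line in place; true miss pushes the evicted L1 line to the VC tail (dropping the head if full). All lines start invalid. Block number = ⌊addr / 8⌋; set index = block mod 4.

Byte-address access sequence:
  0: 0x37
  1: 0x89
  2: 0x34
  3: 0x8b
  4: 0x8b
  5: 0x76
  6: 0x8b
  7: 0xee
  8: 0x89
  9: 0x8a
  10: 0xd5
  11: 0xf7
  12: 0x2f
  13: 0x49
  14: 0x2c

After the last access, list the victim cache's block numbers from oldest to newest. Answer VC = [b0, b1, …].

VC = [6, 29, 14, 26, 17, 9]

#0 0x37→b6/s2 MISS; vc=[]
#1 0x89→b17/s1 MISS; vc=[]
#2 0x34→b6/s2 L1-HIT; vc=[]
#3 0x8b→b17/s1 L1-HIT; vc=[]
#4 0x8b→b17/s1 L1-HIT; vc=[]
#5 0x76→b14/s2 MISS; vc=[6]
#6 0x8b→b17/s1 L1-HIT; vc=[6]
#7 0xee→b29/s1 MISS; vc=[6,17]
#8 0x89→b17/s1 VC-HIT; vc=[6,29]
#9 0x8a→b17/s1 L1-HIT; vc=[6,29]
#10 0xd5→b26/s2 MISS; vc=[6,29,14]
#11 0xf7→b30/s2 MISS; vc=[6,29,14,26]
#12 0x2f→b5/s1 MISS; vc=[6,29,14,26,17]
#13 0x49→b9/s1 MISS; vc=[6,29,14,26,17,5]
#14 0x2c→b5/s1 VC-HIT; vc=[6,29,14,26,17,9]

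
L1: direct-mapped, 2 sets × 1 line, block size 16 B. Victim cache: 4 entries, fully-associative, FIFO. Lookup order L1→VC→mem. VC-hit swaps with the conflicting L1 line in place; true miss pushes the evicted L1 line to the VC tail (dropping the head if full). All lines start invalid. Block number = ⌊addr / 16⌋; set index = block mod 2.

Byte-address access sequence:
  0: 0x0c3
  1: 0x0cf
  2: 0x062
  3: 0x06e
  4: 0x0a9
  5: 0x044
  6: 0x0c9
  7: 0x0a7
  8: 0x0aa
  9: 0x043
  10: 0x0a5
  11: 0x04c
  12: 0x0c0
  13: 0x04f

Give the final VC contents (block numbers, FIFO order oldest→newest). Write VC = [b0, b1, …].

#0 0xc3→b12/s0 MISS; vc=[]
#1 0xcf→b12/s0 L1-HIT; vc=[]
#2 0x62→b6/s0 MISS; vc=[12]
#3 0x6e→b6/s0 L1-HIT; vc=[12]
#4 0xa9→b10/s0 MISS; vc=[12,6]
#5 0x44→b4/s0 MISS; vc=[12,6,10]
#6 0xc9→b12/s0 VC-HIT; vc=[4,6,10]
#7 0xa7→b10/s0 VC-HIT; vc=[4,6,12]
#8 0xaa→b10/s0 L1-HIT; vc=[4,6,12]
#9 0x43→b4/s0 VC-HIT; vc=[10,6,12]
#10 0xa5→b10/s0 VC-HIT; vc=[4,6,12]
#11 0x4c→b4/s0 VC-HIT; vc=[10,6,12]
#12 0xc0→b12/s0 VC-HIT; vc=[10,6,4]
#13 0x4f→b4/s0 VC-HIT; vc=[10,6,12]

VC = [10, 6, 12]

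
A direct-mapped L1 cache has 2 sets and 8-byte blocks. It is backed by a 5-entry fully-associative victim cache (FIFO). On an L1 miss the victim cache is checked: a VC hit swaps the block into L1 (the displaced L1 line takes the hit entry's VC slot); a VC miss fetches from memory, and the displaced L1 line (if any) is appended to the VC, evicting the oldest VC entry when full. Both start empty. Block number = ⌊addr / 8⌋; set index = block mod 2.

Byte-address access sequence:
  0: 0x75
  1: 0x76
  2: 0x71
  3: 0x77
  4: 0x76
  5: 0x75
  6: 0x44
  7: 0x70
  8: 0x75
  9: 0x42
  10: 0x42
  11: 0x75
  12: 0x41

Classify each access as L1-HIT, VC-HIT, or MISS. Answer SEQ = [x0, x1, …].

#0 0x75→b14/s0 MISS; vc=[]
#1 0x76→b14/s0 L1-HIT; vc=[]
#2 0x71→b14/s0 L1-HIT; vc=[]
#3 0x77→b14/s0 L1-HIT; vc=[]
#4 0x76→b14/s0 L1-HIT; vc=[]
#5 0x75→b14/s0 L1-HIT; vc=[]
#6 0x44→b8/s0 MISS; vc=[14]
#7 0x70→b14/s0 VC-HIT; vc=[8]
#8 0x75→b14/s0 L1-HIT; vc=[8]
#9 0x42→b8/s0 VC-HIT; vc=[14]
#10 0x42→b8/s0 L1-HIT; vc=[14]
#11 0x75→b14/s0 VC-HIT; vc=[8]
#12 0x41→b8/s0 VC-HIT; vc=[14]

SEQ = [MISS, L1-HIT, L1-HIT, L1-HIT, L1-HIT, L1-HIT, MISS, VC-HIT, L1-HIT, VC-HIT, L1-HIT, VC-HIT, VC-HIT]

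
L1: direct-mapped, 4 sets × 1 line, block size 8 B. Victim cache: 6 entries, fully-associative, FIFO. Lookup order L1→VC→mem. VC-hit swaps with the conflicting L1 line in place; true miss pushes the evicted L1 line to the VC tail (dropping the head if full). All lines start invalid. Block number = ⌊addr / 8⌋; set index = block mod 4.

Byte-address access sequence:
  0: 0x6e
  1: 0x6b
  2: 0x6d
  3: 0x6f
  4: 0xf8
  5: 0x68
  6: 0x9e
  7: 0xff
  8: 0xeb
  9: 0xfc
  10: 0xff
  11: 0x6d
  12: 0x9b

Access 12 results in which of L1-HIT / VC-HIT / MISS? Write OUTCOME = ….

OUTCOME = VC-HIT

  [0] addr=0x6e blk=13 s=1: MISS | VC []
  [1] addr=0x6b blk=13 s=1: L1-HIT | VC []
  [2] addr=0x6d blk=13 s=1: L1-HIT | VC []
  [3] addr=0x6f blk=13 s=1: L1-HIT | VC []
  [4] addr=0xf8 blk=31 s=3: MISS | VC []
  [5] addr=0x68 blk=13 s=1: L1-HIT | VC []
  [6] addr=0x9e blk=19 s=3: MISS | VC [31]
  [7] addr=0xff blk=31 s=3: VC-HIT | VC [19]
  [8] addr=0xeb blk=29 s=1: MISS | VC [19, 13]
  [9] addr=0xfc blk=31 s=3: L1-HIT | VC [19, 13]
  [10] addr=0xff blk=31 s=3: L1-HIT | VC [19, 13]
  [11] addr=0x6d blk=13 s=1: VC-HIT | VC [19, 29]
  [12] addr=0x9b blk=19 s=3: VC-HIT | VC [31, 29]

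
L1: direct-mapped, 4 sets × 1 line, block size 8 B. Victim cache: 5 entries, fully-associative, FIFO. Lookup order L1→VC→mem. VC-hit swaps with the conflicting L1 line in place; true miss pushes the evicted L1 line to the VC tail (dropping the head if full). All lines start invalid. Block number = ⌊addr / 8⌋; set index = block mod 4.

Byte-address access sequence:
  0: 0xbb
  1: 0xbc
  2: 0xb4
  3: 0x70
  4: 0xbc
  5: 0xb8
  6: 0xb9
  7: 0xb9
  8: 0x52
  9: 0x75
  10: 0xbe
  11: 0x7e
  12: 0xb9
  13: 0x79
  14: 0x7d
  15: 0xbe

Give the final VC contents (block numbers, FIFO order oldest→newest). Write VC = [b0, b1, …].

  [0] addr=0xbb blk=23 s=3: MISS | VC []
  [1] addr=0xbc blk=23 s=3: L1-HIT | VC []
  [2] addr=0xb4 blk=22 s=2: MISS | VC []
  [3] addr=0x70 blk=14 s=2: MISS | VC [22]
  [4] addr=0xbc blk=23 s=3: L1-HIT | VC [22]
  [5] addr=0xb8 blk=23 s=3: L1-HIT | VC [22]
  [6] addr=0xb9 blk=23 s=3: L1-HIT | VC [22]
  [7] addr=0xb9 blk=23 s=3: L1-HIT | VC [22]
  [8] addr=0x52 blk=10 s=2: MISS | VC [22, 14]
  [9] addr=0x75 blk=14 s=2: VC-HIT | VC [22, 10]
  [10] addr=0xbe blk=23 s=3: L1-HIT | VC [22, 10]
  [11] addr=0x7e blk=15 s=3: MISS | VC [22, 10, 23]
  [12] addr=0xb9 blk=23 s=3: VC-HIT | VC [22, 10, 15]
  [13] addr=0x79 blk=15 s=3: VC-HIT | VC [22, 10, 23]
  [14] addr=0x7d blk=15 s=3: L1-HIT | VC [22, 10, 23]
  [15] addr=0xbe blk=23 s=3: VC-HIT | VC [22, 10, 15]

VC = [22, 10, 15]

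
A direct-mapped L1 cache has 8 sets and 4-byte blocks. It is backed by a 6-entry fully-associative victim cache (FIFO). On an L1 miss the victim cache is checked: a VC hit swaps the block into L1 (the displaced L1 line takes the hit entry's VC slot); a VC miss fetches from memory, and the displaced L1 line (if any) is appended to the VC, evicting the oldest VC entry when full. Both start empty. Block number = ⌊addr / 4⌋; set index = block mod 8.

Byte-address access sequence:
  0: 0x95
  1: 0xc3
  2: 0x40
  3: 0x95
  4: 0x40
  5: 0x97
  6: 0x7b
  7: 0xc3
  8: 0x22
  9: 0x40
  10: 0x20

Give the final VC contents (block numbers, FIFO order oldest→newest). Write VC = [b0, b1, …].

VC = [16, 48]

  [0] addr=0x95 blk=37 s=5: MISS | VC []
  [1] addr=0xc3 blk=48 s=0: MISS | VC []
  [2] addr=0x40 blk=16 s=0: MISS | VC [48]
  [3] addr=0x95 blk=37 s=5: L1-HIT | VC [48]
  [4] addr=0x40 blk=16 s=0: L1-HIT | VC [48]
  [5] addr=0x97 blk=37 s=5: L1-HIT | VC [48]
  [6] addr=0x7b blk=30 s=6: MISS | VC [48]
  [7] addr=0xc3 blk=48 s=0: VC-HIT | VC [16]
  [8] addr=0x22 blk=8 s=0: MISS | VC [16, 48]
  [9] addr=0x40 blk=16 s=0: VC-HIT | VC [8, 48]
  [10] addr=0x20 blk=8 s=0: VC-HIT | VC [16, 48]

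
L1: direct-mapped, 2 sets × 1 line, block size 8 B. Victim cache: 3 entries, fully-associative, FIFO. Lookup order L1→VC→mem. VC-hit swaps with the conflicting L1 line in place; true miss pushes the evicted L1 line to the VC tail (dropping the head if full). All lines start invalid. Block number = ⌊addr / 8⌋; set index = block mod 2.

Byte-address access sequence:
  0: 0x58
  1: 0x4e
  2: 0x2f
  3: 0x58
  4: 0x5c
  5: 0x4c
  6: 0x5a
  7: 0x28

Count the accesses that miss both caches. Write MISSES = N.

  [0] addr=0x58 blk=11 s=1: MISS | VC []
  [1] addr=0x4e blk=9 s=1: MISS | VC [11]
  [2] addr=0x2f blk=5 s=1: MISS | VC [11, 9]
  [3] addr=0x58 blk=11 s=1: VC-HIT | VC [5, 9]
  [4] addr=0x5c blk=11 s=1: L1-HIT | VC [5, 9]
  [5] addr=0x4c blk=9 s=1: VC-HIT | VC [5, 11]
  [6] addr=0x5a blk=11 s=1: VC-HIT | VC [5, 9]
  [7] addr=0x28 blk=5 s=1: VC-HIT | VC [11, 9]

MISSES = 3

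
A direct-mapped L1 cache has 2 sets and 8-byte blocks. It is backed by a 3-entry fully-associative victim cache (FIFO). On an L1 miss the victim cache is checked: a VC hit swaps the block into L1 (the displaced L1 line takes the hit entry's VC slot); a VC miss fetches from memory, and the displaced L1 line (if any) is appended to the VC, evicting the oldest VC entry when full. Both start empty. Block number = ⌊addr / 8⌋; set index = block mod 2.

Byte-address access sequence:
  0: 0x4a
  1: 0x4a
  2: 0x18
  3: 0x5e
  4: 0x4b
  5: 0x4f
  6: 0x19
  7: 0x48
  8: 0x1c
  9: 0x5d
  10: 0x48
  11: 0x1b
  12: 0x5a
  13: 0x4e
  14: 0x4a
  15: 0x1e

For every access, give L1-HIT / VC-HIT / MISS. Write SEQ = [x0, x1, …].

SEQ = [MISS, L1-HIT, MISS, MISS, VC-HIT, L1-HIT, VC-HIT, VC-HIT, VC-HIT, VC-HIT, VC-HIT, VC-HIT, VC-HIT, VC-HIT, L1-HIT, VC-HIT]

0: 0x4a (blk 9, set 1) → MISS  vc=[]
1: 0x4a (blk 9, set 1) → L1-HIT  vc=[]
2: 0x18 (blk 3, set 1) → MISS  vc=[9]
3: 0x5e (blk 11, set 1) → MISS  vc=[9, 3]
4: 0x4b (blk 9, set 1) → VC-HIT  vc=[11, 3]
5: 0x4f (blk 9, set 1) → L1-HIT  vc=[11, 3]
6: 0x19 (blk 3, set 1) → VC-HIT  vc=[11, 9]
7: 0x48 (blk 9, set 1) → VC-HIT  vc=[11, 3]
8: 0x1c (blk 3, set 1) → VC-HIT  vc=[11, 9]
9: 0x5d (blk 11, set 1) → VC-HIT  vc=[3, 9]
10: 0x48 (blk 9, set 1) → VC-HIT  vc=[3, 11]
11: 0x1b (blk 3, set 1) → VC-HIT  vc=[9, 11]
12: 0x5a (blk 11, set 1) → VC-HIT  vc=[9, 3]
13: 0x4e (blk 9, set 1) → VC-HIT  vc=[11, 3]
14: 0x4a (blk 9, set 1) → L1-HIT  vc=[11, 3]
15: 0x1e (blk 3, set 1) → VC-HIT  vc=[11, 9]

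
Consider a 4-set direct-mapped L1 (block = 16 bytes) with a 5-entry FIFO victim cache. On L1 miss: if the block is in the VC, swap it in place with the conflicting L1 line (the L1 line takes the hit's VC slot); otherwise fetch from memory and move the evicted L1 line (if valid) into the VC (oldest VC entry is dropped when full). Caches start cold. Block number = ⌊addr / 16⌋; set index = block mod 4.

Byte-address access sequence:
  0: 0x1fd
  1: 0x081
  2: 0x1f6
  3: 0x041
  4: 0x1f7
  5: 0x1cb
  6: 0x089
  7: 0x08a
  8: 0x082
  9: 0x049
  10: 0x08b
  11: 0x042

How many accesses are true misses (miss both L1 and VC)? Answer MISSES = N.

MISSES = 4

  [0] addr=0x1fd blk=31 s=3: MISS | VC []
  [1] addr=0x81 blk=8 s=0: MISS | VC []
  [2] addr=0x1f6 blk=31 s=3: L1-HIT | VC []
  [3] addr=0x41 blk=4 s=0: MISS | VC [8]
  [4] addr=0x1f7 blk=31 s=3: L1-HIT | VC [8]
  [5] addr=0x1cb blk=28 s=0: MISS | VC [8, 4]
  [6] addr=0x89 blk=8 s=0: VC-HIT | VC [28, 4]
  [7] addr=0x8a blk=8 s=0: L1-HIT | VC [28, 4]
  [8] addr=0x82 blk=8 s=0: L1-HIT | VC [28, 4]
  [9] addr=0x49 blk=4 s=0: VC-HIT | VC [28, 8]
  [10] addr=0x8b blk=8 s=0: VC-HIT | VC [28, 4]
  [11] addr=0x42 blk=4 s=0: VC-HIT | VC [28, 8]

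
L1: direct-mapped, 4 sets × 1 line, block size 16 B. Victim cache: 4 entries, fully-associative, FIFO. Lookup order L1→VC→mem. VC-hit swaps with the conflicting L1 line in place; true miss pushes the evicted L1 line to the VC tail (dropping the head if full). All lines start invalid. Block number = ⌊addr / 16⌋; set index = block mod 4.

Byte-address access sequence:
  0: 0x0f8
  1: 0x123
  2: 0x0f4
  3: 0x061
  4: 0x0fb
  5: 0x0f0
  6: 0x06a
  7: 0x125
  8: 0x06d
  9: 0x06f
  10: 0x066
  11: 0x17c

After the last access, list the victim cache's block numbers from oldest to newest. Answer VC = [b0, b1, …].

VC = [18, 15]

  [0] addr=0xf8 blk=15 s=3: MISS | VC []
  [1] addr=0x123 blk=18 s=2: MISS | VC []
  [2] addr=0xf4 blk=15 s=3: L1-HIT | VC []
  [3] addr=0x61 blk=6 s=2: MISS | VC [18]
  [4] addr=0xfb blk=15 s=3: L1-HIT | VC [18]
  [5] addr=0xf0 blk=15 s=3: L1-HIT | VC [18]
  [6] addr=0x6a blk=6 s=2: L1-HIT | VC [18]
  [7] addr=0x125 blk=18 s=2: VC-HIT | VC [6]
  [8] addr=0x6d blk=6 s=2: VC-HIT | VC [18]
  [9] addr=0x6f blk=6 s=2: L1-HIT | VC [18]
  [10] addr=0x66 blk=6 s=2: L1-HIT | VC [18]
  [11] addr=0x17c blk=23 s=3: MISS | VC [18, 15]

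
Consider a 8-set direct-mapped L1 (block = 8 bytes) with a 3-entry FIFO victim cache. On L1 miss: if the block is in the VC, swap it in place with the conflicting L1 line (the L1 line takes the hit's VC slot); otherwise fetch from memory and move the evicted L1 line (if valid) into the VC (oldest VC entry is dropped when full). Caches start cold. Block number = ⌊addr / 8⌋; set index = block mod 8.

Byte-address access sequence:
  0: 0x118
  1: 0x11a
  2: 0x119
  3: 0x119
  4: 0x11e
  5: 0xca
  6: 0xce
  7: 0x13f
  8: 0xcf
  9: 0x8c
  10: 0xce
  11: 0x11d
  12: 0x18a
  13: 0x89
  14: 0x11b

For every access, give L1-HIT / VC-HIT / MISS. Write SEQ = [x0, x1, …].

  [0] addr=0x118 blk=35 s=3: MISS | VC []
  [1] addr=0x11a blk=35 s=3: L1-HIT | VC []
  [2] addr=0x119 blk=35 s=3: L1-HIT | VC []
  [3] addr=0x119 blk=35 s=3: L1-HIT | VC []
  [4] addr=0x11e blk=35 s=3: L1-HIT | VC []
  [5] addr=0xca blk=25 s=1: MISS | VC []
  [6] addr=0xce blk=25 s=1: L1-HIT | VC []
  [7] addr=0x13f blk=39 s=7: MISS | VC []
  [8] addr=0xcf blk=25 s=1: L1-HIT | VC []
  [9] addr=0x8c blk=17 s=1: MISS | VC [25]
  [10] addr=0xce blk=25 s=1: VC-HIT | VC [17]
  [11] addr=0x11d blk=35 s=3: L1-HIT | VC [17]
  [12] addr=0x18a blk=49 s=1: MISS | VC [17, 25]
  [13] addr=0x89 blk=17 s=1: VC-HIT | VC [49, 25]
  [14] addr=0x11b blk=35 s=3: L1-HIT | VC [49, 25]

SEQ = [MISS, L1-HIT, L1-HIT, L1-HIT, L1-HIT, MISS, L1-HIT, MISS, L1-HIT, MISS, VC-HIT, L1-HIT, MISS, VC-HIT, L1-HIT]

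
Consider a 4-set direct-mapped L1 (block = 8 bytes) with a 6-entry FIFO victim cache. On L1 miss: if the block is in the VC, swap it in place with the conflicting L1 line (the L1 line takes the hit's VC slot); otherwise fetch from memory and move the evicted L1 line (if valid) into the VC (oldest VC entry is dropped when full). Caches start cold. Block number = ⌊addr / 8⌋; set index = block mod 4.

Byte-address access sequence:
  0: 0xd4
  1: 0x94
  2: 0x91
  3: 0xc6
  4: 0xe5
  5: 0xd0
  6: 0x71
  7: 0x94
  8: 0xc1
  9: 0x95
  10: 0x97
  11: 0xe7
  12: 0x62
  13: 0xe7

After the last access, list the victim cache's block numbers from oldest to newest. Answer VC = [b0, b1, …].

  [0] addr=0xd4 blk=26 s=2: MISS | VC []
  [1] addr=0x94 blk=18 s=2: MISS | VC [26]
  [2] addr=0x91 blk=18 s=2: L1-HIT | VC [26]
  [3] addr=0xc6 blk=24 s=0: MISS | VC [26]
  [4] addr=0xe5 blk=28 s=0: MISS | VC [26, 24]
  [5] addr=0xd0 blk=26 s=2: VC-HIT | VC [18, 24]
  [6] addr=0x71 blk=14 s=2: MISS | VC [18, 24, 26]
  [7] addr=0x94 blk=18 s=2: VC-HIT | VC [14, 24, 26]
  [8] addr=0xc1 blk=24 s=0: VC-HIT | VC [14, 28, 26]
  [9] addr=0x95 blk=18 s=2: L1-HIT | VC [14, 28, 26]
  [10] addr=0x97 blk=18 s=2: L1-HIT | VC [14, 28, 26]
  [11] addr=0xe7 blk=28 s=0: VC-HIT | VC [14, 24, 26]
  [12] addr=0x62 blk=12 s=0: MISS | VC [14, 24, 26, 28]
  [13] addr=0xe7 blk=28 s=0: VC-HIT | VC [14, 24, 26, 12]

VC = [14, 24, 26, 12]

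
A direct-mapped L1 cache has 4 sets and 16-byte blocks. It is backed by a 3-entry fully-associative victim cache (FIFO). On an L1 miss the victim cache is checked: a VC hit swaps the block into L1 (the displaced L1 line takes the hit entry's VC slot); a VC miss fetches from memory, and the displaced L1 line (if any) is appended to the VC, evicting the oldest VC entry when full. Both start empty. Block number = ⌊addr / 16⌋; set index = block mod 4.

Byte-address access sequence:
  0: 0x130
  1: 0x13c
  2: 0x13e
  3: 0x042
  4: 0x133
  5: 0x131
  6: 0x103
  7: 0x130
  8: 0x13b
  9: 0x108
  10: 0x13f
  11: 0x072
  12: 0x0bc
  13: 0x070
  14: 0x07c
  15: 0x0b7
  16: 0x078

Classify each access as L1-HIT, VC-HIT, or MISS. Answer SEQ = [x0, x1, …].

SEQ = [MISS, L1-HIT, L1-HIT, MISS, L1-HIT, L1-HIT, MISS, L1-HIT, L1-HIT, L1-HIT, L1-HIT, MISS, MISS, VC-HIT, L1-HIT, VC-HIT, VC-HIT]

#0 0x130→b19/s3 MISS; vc=[]
#1 0x13c→b19/s3 L1-HIT; vc=[]
#2 0x13e→b19/s3 L1-HIT; vc=[]
#3 0x42→b4/s0 MISS; vc=[]
#4 0x133→b19/s3 L1-HIT; vc=[]
#5 0x131→b19/s3 L1-HIT; vc=[]
#6 0x103→b16/s0 MISS; vc=[4]
#7 0x130→b19/s3 L1-HIT; vc=[4]
#8 0x13b→b19/s3 L1-HIT; vc=[4]
#9 0x108→b16/s0 L1-HIT; vc=[4]
#10 0x13f→b19/s3 L1-HIT; vc=[4]
#11 0x72→b7/s3 MISS; vc=[4,19]
#12 0xbc→b11/s3 MISS; vc=[4,19,7]
#13 0x70→b7/s3 VC-HIT; vc=[4,19,11]
#14 0x7c→b7/s3 L1-HIT; vc=[4,19,11]
#15 0xb7→b11/s3 VC-HIT; vc=[4,19,7]
#16 0x78→b7/s3 VC-HIT; vc=[4,19,11]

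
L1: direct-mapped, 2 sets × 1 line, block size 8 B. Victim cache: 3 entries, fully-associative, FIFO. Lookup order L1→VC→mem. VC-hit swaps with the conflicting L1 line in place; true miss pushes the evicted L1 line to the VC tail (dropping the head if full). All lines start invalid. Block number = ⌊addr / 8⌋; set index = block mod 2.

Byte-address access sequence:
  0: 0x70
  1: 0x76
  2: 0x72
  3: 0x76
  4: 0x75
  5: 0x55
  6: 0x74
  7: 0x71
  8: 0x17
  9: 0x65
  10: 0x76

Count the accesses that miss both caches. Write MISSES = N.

#0 0x70→b14/s0 MISS; vc=[]
#1 0x76→b14/s0 L1-HIT; vc=[]
#2 0x72→b14/s0 L1-HIT; vc=[]
#3 0x76→b14/s0 L1-HIT; vc=[]
#4 0x75→b14/s0 L1-HIT; vc=[]
#5 0x55→b10/s0 MISS; vc=[14]
#6 0x74→b14/s0 VC-HIT; vc=[10]
#7 0x71→b14/s0 L1-HIT; vc=[10]
#8 0x17→b2/s0 MISS; vc=[10,14]
#9 0x65→b12/s0 MISS; vc=[10,14,2]
#10 0x76→b14/s0 VC-HIT; vc=[10,12,2]

MISSES = 4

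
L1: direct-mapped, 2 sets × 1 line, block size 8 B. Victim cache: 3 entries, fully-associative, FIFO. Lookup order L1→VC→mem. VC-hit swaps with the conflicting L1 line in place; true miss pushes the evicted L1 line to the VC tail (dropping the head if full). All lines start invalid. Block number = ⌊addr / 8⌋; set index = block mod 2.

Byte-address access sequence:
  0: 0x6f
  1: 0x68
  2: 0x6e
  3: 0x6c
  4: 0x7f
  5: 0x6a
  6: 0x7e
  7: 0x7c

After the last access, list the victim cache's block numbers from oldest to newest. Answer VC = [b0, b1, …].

VC = [13]

  [0] addr=0x6f blk=13 s=1: MISS | VC []
  [1] addr=0x68 blk=13 s=1: L1-HIT | VC []
  [2] addr=0x6e blk=13 s=1: L1-HIT | VC []
  [3] addr=0x6c blk=13 s=1: L1-HIT | VC []
  [4] addr=0x7f blk=15 s=1: MISS | VC [13]
  [5] addr=0x6a blk=13 s=1: VC-HIT | VC [15]
  [6] addr=0x7e blk=15 s=1: VC-HIT | VC [13]
  [7] addr=0x7c blk=15 s=1: L1-HIT | VC [13]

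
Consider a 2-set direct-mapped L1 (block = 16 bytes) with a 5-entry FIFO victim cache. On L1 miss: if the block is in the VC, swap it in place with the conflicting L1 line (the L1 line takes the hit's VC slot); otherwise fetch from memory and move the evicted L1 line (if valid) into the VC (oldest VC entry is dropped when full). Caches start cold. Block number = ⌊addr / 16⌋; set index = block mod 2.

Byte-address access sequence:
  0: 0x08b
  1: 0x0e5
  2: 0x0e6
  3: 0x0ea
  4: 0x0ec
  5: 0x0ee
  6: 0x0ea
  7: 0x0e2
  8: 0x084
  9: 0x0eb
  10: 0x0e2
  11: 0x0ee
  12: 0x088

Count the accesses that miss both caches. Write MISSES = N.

MISSES = 2

  [0] addr=0x8b blk=8 s=0: MISS | VC []
  [1] addr=0xe5 blk=14 s=0: MISS | VC [8]
  [2] addr=0xe6 blk=14 s=0: L1-HIT | VC [8]
  [3] addr=0xea blk=14 s=0: L1-HIT | VC [8]
  [4] addr=0xec blk=14 s=0: L1-HIT | VC [8]
  [5] addr=0xee blk=14 s=0: L1-HIT | VC [8]
  [6] addr=0xea blk=14 s=0: L1-HIT | VC [8]
  [7] addr=0xe2 blk=14 s=0: L1-HIT | VC [8]
  [8] addr=0x84 blk=8 s=0: VC-HIT | VC [14]
  [9] addr=0xeb blk=14 s=0: VC-HIT | VC [8]
  [10] addr=0xe2 blk=14 s=0: L1-HIT | VC [8]
  [11] addr=0xee blk=14 s=0: L1-HIT | VC [8]
  [12] addr=0x88 blk=8 s=0: VC-HIT | VC [14]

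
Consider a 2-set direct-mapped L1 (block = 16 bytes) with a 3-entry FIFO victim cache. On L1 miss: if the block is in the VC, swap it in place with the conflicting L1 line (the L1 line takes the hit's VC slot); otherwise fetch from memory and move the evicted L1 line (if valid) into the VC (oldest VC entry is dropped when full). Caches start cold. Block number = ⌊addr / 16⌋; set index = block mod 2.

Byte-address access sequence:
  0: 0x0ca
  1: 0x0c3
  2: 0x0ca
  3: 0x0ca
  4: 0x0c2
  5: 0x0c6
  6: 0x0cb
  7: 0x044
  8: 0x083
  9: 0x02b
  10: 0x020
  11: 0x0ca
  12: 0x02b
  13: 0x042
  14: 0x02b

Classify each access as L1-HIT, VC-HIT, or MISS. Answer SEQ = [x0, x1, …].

#0 0xca→b12/s0 MISS; vc=[]
#1 0xc3→b12/s0 L1-HIT; vc=[]
#2 0xca→b12/s0 L1-HIT; vc=[]
#3 0xca→b12/s0 L1-HIT; vc=[]
#4 0xc2→b12/s0 L1-HIT; vc=[]
#5 0xc6→b12/s0 L1-HIT; vc=[]
#6 0xcb→b12/s0 L1-HIT; vc=[]
#7 0x44→b4/s0 MISS; vc=[12]
#8 0x83→b8/s0 MISS; vc=[12,4]
#9 0x2b→b2/s0 MISS; vc=[12,4,8]
#10 0x20→b2/s0 L1-HIT; vc=[12,4,8]
#11 0xca→b12/s0 VC-HIT; vc=[2,4,8]
#12 0x2b→b2/s0 VC-HIT; vc=[12,4,8]
#13 0x42→b4/s0 VC-HIT; vc=[12,2,8]
#14 0x2b→b2/s0 VC-HIT; vc=[12,4,8]

SEQ = [MISS, L1-HIT, L1-HIT, L1-HIT, L1-HIT, L1-HIT, L1-HIT, MISS, MISS, MISS, L1-HIT, VC-HIT, VC-HIT, VC-HIT, VC-HIT]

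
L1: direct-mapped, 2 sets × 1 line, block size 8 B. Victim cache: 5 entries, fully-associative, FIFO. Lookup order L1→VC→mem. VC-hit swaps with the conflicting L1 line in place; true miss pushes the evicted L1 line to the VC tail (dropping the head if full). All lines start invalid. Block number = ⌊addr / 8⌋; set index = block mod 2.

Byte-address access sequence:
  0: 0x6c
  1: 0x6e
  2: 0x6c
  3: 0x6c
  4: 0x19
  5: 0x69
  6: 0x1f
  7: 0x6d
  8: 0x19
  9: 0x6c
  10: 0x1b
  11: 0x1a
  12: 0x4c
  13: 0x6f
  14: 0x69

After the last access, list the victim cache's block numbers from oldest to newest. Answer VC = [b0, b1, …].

VC = [9, 3]

  [0] addr=0x6c blk=13 s=1: MISS | VC []
  [1] addr=0x6e blk=13 s=1: L1-HIT | VC []
  [2] addr=0x6c blk=13 s=1: L1-HIT | VC []
  [3] addr=0x6c blk=13 s=1: L1-HIT | VC []
  [4] addr=0x19 blk=3 s=1: MISS | VC [13]
  [5] addr=0x69 blk=13 s=1: VC-HIT | VC [3]
  [6] addr=0x1f blk=3 s=1: VC-HIT | VC [13]
  [7] addr=0x6d blk=13 s=1: VC-HIT | VC [3]
  [8] addr=0x19 blk=3 s=1: VC-HIT | VC [13]
  [9] addr=0x6c blk=13 s=1: VC-HIT | VC [3]
  [10] addr=0x1b blk=3 s=1: VC-HIT | VC [13]
  [11] addr=0x1a blk=3 s=1: L1-HIT | VC [13]
  [12] addr=0x4c blk=9 s=1: MISS | VC [13, 3]
  [13] addr=0x6f blk=13 s=1: VC-HIT | VC [9, 3]
  [14] addr=0x69 blk=13 s=1: L1-HIT | VC [9, 3]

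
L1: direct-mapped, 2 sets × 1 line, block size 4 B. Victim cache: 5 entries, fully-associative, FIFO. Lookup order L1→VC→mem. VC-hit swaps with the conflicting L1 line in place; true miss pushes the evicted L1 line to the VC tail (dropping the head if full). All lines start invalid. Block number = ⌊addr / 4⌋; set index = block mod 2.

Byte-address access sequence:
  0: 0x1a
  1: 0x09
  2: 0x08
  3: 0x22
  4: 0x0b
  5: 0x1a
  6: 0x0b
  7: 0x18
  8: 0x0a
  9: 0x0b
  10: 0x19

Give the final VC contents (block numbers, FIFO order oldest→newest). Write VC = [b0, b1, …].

0: 0x1a (blk 6, set 0) → MISS  vc=[]
1: 0x9 (blk 2, set 0) → MISS  vc=[6]
2: 0x8 (blk 2, set 0) → L1-HIT  vc=[6]
3: 0x22 (blk 8, set 0) → MISS  vc=[6, 2]
4: 0xb (blk 2, set 0) → VC-HIT  vc=[6, 8]
5: 0x1a (blk 6, set 0) → VC-HIT  vc=[2, 8]
6: 0xb (blk 2, set 0) → VC-HIT  vc=[6, 8]
7: 0x18 (blk 6, set 0) → VC-HIT  vc=[2, 8]
8: 0xa (blk 2, set 0) → VC-HIT  vc=[6, 8]
9: 0xb (blk 2, set 0) → L1-HIT  vc=[6, 8]
10: 0x19 (blk 6, set 0) → VC-HIT  vc=[2, 8]

VC = [2, 8]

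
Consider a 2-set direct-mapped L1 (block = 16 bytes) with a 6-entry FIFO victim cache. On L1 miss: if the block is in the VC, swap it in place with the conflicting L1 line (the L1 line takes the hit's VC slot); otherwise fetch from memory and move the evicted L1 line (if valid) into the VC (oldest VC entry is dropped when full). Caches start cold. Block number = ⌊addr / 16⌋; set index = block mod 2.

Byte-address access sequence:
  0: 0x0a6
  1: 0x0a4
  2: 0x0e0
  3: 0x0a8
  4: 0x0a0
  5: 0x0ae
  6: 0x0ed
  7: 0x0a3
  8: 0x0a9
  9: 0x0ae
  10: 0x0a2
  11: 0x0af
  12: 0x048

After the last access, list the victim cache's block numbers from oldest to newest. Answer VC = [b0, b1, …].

  [0] addr=0xa6 blk=10 s=0: MISS | VC []
  [1] addr=0xa4 blk=10 s=0: L1-HIT | VC []
  [2] addr=0xe0 blk=14 s=0: MISS | VC [10]
  [3] addr=0xa8 blk=10 s=0: VC-HIT | VC [14]
  [4] addr=0xa0 blk=10 s=0: L1-HIT | VC [14]
  [5] addr=0xae blk=10 s=0: L1-HIT | VC [14]
  [6] addr=0xed blk=14 s=0: VC-HIT | VC [10]
  [7] addr=0xa3 blk=10 s=0: VC-HIT | VC [14]
  [8] addr=0xa9 blk=10 s=0: L1-HIT | VC [14]
  [9] addr=0xae blk=10 s=0: L1-HIT | VC [14]
  [10] addr=0xa2 blk=10 s=0: L1-HIT | VC [14]
  [11] addr=0xaf blk=10 s=0: L1-HIT | VC [14]
  [12] addr=0x48 blk=4 s=0: MISS | VC [14, 10]

VC = [14, 10]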